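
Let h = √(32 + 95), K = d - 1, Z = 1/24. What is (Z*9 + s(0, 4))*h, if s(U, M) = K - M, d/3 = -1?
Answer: -61*√127/8 ≈ -85.929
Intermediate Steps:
d = -3 (d = 3*(-1) = -3)
Z = 1/24 ≈ 0.041667
K = -4 (K = -3 - 1 = -4)
s(U, M) = -4 - M
h = √127 ≈ 11.269
(Z*9 + s(0, 4))*h = ((1/24)*9 + (-4 - 1*4))*√127 = (3/8 + (-4 - 4))*√127 = (3/8 - 8)*√127 = -61*√127/8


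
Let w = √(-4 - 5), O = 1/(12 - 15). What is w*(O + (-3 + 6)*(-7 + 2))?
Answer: -46*I ≈ -46.0*I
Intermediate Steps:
O = -⅓ (O = 1/(-3) = -⅓ ≈ -0.33333)
w = 3*I (w = √(-9) = 3*I ≈ 3.0*I)
w*(O + (-3 + 6)*(-7 + 2)) = (3*I)*(-⅓ + (-3 + 6)*(-7 + 2)) = (3*I)*(-⅓ + 3*(-5)) = (3*I)*(-⅓ - 15) = (3*I)*(-46/3) = -46*I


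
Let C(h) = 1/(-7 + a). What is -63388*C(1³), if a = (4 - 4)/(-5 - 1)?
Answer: 63388/7 ≈ 9055.4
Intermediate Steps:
a = 0 (a = 0/(-6) = 0*(-⅙) = 0)
C(h) = -⅐ (C(h) = 1/(-7 + 0) = 1/(-7) = -⅐)
-63388*C(1³) = -63388*(-⅐) = 63388/7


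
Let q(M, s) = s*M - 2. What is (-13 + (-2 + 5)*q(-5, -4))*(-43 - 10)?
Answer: -2173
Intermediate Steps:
q(M, s) = -2 + M*s (q(M, s) = M*s - 2 = -2 + M*s)
(-13 + (-2 + 5)*q(-5, -4))*(-43 - 10) = (-13 + (-2 + 5)*(-2 - 5*(-4)))*(-43 - 10) = (-13 + 3*(-2 + 20))*(-53) = (-13 + 3*18)*(-53) = (-13 + 54)*(-53) = 41*(-53) = -2173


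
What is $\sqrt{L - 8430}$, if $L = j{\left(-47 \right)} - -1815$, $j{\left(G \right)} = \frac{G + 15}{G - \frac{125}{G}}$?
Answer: $\frac{i \sqrt{1795386319}}{521} \approx 81.328 i$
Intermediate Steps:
$j{\left(G \right)} = \frac{15 + G}{G - \frac{125}{G}}$
$L = \frac{945991}{521}$ ($L = - \frac{47 \left(15 - 47\right)}{-125 + \left(-47\right)^{2}} - -1815 = \left(-47\right) \frac{1}{-125 + 2209} \left(-32\right) + 1815 = \left(-47\right) \frac{1}{2084} \left(-32\right) + 1815 = \frac{376}{521} + 1815 = \frac{945991}{521} \approx 1815.7$)
$\sqrt{L - 8430} = \sqrt{\frac{945991}{521} - 8430} = \sqrt{- \frac{3446039}{521}} = \frac{i \sqrt{1795386319}}{521}$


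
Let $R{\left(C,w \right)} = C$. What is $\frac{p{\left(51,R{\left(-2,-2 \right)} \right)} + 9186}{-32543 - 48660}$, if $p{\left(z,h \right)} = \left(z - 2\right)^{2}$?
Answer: $- \frac{11587}{81203} \approx -0.14269$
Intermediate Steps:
$p{\left(z,h \right)} = \left(-2 + z\right)^{2}$
$\frac{p{\left(51,R{\left(-2,-2 \right)} \right)} + 9186}{-32543 - 48660} = \frac{\left(-2 + 51\right)^{2} + 9186}{-32543 - 48660} = \frac{49^{2} + 9186}{-81203} = \left(2401 + 9186\right) \left(- \frac{1}{81203}\right) = 11587 \left(- \frac{1}{81203}\right) = - \frac{11587}{81203}$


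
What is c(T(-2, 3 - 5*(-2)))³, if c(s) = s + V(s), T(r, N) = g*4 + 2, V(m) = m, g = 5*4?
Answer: 4410944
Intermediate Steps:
g = 20
T(r, N) = 82 (T(r, N) = 20*4 + 2 = 80 + 2 = 82)
c(s) = 2*s (c(s) = s + s = 2*s)
c(T(-2, 3 - 5*(-2)))³ = (2*82)³ = 164³ = 4410944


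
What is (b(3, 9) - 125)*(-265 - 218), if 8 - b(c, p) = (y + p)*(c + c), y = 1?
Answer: 85491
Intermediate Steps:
b(c, p) = 8 - 2*c*(1 + p) (b(c, p) = 8 - (1 + p)*(c + c) = 8 - (1 + p)*2*c = 8 - 2*c*(1 + p))
(b(3, 9) - 125)*(-265 - 218) = ((8 - 2*3 - 2*3*9) - 125)*(-265 - 218) = ((8 - 6 - 54) - 125)*(-483) = (-52 - 125)*(-483) = -177*(-483) = 85491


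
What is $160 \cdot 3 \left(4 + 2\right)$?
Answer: $2880$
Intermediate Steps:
$160 \cdot 3 \left(4 + 2\right) = 160 \cdot 3 \cdot 6 = 160 \cdot 18 = 2880$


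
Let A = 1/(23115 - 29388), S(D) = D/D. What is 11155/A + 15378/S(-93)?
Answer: -69959937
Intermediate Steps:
S(D) = 1
A = -1/6273 (A = 1/(-6273) = -1/6273 ≈ -0.00015941)
11155/A + 15378/S(-93) = 11155/(-1/6273) + 15378/1 = 11155*(-6273) + 15378*1 = -69975315 + 15378 = -69959937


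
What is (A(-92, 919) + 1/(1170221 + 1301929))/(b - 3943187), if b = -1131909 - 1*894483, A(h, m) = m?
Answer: -2271905851/14757694724850 ≈ -0.00015395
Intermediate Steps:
b = -2026392 (b = -1131909 - 894483 = -2026392)
(A(-92, 919) + 1/(1170221 + 1301929))/(b - 3943187) = (919 + 1/(1170221 + 1301929))/(-2026392 - 3943187) = (919 + 1/2472150)/(-5969579) = (919 + 1/2472150)*(-1/5969579) = (2271905851/2472150)*(-1/5969579) = -2271905851/14757694724850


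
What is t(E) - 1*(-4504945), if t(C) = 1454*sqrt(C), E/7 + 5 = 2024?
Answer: 4504945 + 1454*sqrt(14133) ≈ 4.6778e+6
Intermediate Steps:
E = 14133 (E = -35 + 7*2024 = -35 + 14168 = 14133)
t(E) - 1*(-4504945) = 1454*sqrt(14133) - 1*(-4504945) = 1454*sqrt(14133) + 4504945 = 4504945 + 1454*sqrt(14133)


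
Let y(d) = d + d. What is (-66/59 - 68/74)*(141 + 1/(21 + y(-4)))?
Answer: -8157632/28379 ≈ -287.45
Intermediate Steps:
y(d) = 2*d
(-66/59 - 68/74)*(141 + 1/(21 + y(-4))) = (-66/59 - 68/74)*(141 + 1/(21 + 2*(-4))) = (-66*1/59 - 68*1/74)*(141 + 1/(21 - 8)) = (-66/59 - 34/37)*(141 + 1/13) = -4448*(141 + 1/13)/2183 = -4448/2183*1834/13 = -8157632/28379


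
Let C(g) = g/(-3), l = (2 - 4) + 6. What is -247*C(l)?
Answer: 988/3 ≈ 329.33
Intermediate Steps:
l = 4 (l = -2 + 6 = 4)
C(g) = -g/3 (C(g) = g*(-⅓) = -g/3)
-247*C(l) = -(-247)*4/3 = -247*(-4/3) = 988/3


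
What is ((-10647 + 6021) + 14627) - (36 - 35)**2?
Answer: 10000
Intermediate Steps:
((-10647 + 6021) + 14627) - (36 - 35)**2 = (-4626 + 14627) - 1*1**2 = 10001 - 1*1 = 10001 - 1 = 10000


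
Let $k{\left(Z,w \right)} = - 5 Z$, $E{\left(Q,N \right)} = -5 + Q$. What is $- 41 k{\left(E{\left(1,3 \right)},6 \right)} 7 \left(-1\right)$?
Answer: $5740$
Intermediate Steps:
$- 41 k{\left(E{\left(1,3 \right)},6 \right)} 7 \left(-1\right) = - 41 \left(- 5 \left(-5 + 1\right)\right) 7 \left(-1\right) = - 41 \left(\left(-5\right) \left(-4\right)\right) \left(-7\right) = \left(-41\right) 20 \left(-7\right) = \left(-820\right) \left(-7\right) = 5740$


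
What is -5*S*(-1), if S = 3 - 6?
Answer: -15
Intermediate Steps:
S = -3
-5*S*(-1) = -5*(-3)*(-1) = 15*(-1) = -15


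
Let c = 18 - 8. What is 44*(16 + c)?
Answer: 1144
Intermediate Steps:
c = 10
44*(16 + c) = 44*(16 + 10) = 44*26 = 1144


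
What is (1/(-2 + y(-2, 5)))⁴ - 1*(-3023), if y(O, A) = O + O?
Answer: 3917809/1296 ≈ 3023.0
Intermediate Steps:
y(O, A) = 2*O
(1/(-2 + y(-2, 5)))⁴ - 1*(-3023) = (1/(-2 + 2*(-2)))⁴ - 1*(-3023) = (1/(-2 - 4))⁴ + 3023 = (1/(-6))⁴ + 3023 = (-⅙)⁴ + 3023 = 1/1296 + 3023 = 3917809/1296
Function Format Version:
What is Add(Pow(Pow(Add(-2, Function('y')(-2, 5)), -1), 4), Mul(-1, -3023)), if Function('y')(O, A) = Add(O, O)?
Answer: Rational(3917809, 1296) ≈ 3023.0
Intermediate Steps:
Function('y')(O, A) = Mul(2, O)
Add(Pow(Pow(Add(-2, Function('y')(-2, 5)), -1), 4), Mul(-1, -3023)) = Add(Pow(Pow(Add(-2, Mul(2, -2)), -1), 4), Mul(-1, -3023)) = Add(Pow(Pow(Add(-2, -4), -1), 4), 3023) = Add(Pow(Pow(-6, -1), 4), 3023) = Add(Pow(Rational(-1, 6), 4), 3023) = Add(Rational(1, 1296), 3023) = Rational(3917809, 1296)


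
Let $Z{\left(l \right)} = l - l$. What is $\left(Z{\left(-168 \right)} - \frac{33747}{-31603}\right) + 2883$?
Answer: $\frac{91145196}{31603} \approx 2884.1$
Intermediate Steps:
$Z{\left(l \right)} = 0$
$\left(Z{\left(-168 \right)} - \frac{33747}{-31603}\right) + 2883 = \left(0 - \frac{33747}{-31603}\right) + 2883 = \left(0 - - \frac{33747}{31603}\right) + 2883 = \left(0 + \frac{33747}{31603}\right) + 2883 = \frac{33747}{31603} + 2883 = \frac{91145196}{31603}$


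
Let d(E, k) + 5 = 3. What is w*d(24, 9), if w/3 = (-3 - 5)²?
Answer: -384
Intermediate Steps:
d(E, k) = -2 (d(E, k) = -5 + 3 = -2)
w = 192 (w = 3*(-3 - 5)² = 3*(-8)² = 3*64 = 192)
w*d(24, 9) = 192*(-2) = -384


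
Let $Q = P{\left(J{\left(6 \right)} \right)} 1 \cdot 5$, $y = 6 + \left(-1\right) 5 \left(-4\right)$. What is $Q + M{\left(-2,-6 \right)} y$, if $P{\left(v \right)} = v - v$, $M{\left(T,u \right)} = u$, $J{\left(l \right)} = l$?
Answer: $-156$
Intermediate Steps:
$P{\left(v \right)} = 0$
$y = 26$ ($y = 6 - -20 = 6 + 20 = 26$)
$Q = 0$ ($Q = 0 \cdot 1 \cdot 5 = 0 \cdot 5 = 0$)
$Q + M{\left(-2,-6 \right)} y = 0 - 156 = -156$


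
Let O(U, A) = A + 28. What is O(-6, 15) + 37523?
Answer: 37566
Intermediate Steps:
O(U, A) = 28 + A
O(-6, 15) + 37523 = (28 + 15) + 37523 = 43 + 37523 = 37566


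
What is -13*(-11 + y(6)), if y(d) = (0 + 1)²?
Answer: 130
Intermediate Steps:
y(d) = 1 (y(d) = 1² = 1)
-13*(-11 + y(6)) = -13*(-11 + 1) = -13*(-10) = 130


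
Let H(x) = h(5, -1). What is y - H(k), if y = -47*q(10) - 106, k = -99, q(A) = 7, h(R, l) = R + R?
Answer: -445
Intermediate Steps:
h(R, l) = 2*R
H(x) = 10 (H(x) = 2*5 = 10)
y = -435 (y = -47*7 - 106 = -329 - 106 = -435)
y - H(k) = -435 - 1*10 = -435 - 10 = -445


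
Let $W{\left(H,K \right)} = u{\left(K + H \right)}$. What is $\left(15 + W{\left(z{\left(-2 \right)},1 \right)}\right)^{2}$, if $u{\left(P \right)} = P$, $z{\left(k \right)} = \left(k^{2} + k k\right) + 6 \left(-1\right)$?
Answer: $324$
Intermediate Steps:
$z{\left(k \right)} = -6 + 2 k^{2}$ ($z{\left(k \right)} = \left(k^{2} + k^{2}\right) - 6 = 2 k^{2} - 6 = -6 + 2 k^{2}$)
$W{\left(H,K \right)} = H + K$ ($W{\left(H,K \right)} = K + H = H + K$)
$\left(15 + W{\left(z{\left(-2 \right)},1 \right)}\right)^{2} = \left(15 + \left(\left(-6 + 2 \left(-2\right)^{2}\right) + 1\right)\right)^{2} = \left(15 + \left(\left(-6 + 2 \cdot 4\right) + 1\right)\right)^{2} = \left(15 + \left(\left(-6 + 8\right) + 1\right)\right)^{2} = \left(15 + \left(2 + 1\right)\right)^{2} = \left(15 + 3\right)^{2} = 18^{2} = 324$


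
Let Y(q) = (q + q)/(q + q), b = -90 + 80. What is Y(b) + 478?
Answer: 479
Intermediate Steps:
b = -10
Y(q) = 1 (Y(q) = (2*q)/((2*q)) = (2*q)*(1/(2*q)) = 1)
Y(b) + 478 = 1 + 478 = 479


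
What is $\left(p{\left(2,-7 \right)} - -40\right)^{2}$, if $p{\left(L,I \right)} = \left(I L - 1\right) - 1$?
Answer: $576$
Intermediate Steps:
$p{\left(L,I \right)} = -2 + I L$ ($p{\left(L,I \right)} = \left(-1 + I L\right) - 1 = -2 + I L$)
$\left(p{\left(2,-7 \right)} - -40\right)^{2} = \left(\left(-2 - 14\right) - -40\right)^{2} = \left(\left(-2 - 14\right) + 40\right)^{2} = \left(-16 + 40\right)^{2} = 24^{2} = 576$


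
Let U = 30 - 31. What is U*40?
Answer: -40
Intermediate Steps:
U = -1
U*40 = -1*40 = -40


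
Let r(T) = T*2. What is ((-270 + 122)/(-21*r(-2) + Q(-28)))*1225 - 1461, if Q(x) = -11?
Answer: -287953/73 ≈ -3944.6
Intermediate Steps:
r(T) = 2*T
((-270 + 122)/(-21*r(-2) + Q(-28)))*1225 - 1461 = ((-270 + 122)/(-42*(-2) - 11))*1225 - 1461 = -148/(-21*(-4) - 11)*1225 - 1461 = -148/(84 - 11)*1225 - 1461 = -148/73*1225 - 1461 = -181300/73 - 1461 = -287953/73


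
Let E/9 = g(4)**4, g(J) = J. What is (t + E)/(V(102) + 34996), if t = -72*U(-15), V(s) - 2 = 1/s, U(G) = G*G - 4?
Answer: -198288/509971 ≈ -0.38882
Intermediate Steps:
U(G) = -4 + G**2 (U(G) = G**2 - 4 = -4 + G**2)
V(s) = 2 + 1/s
t = -15912 (t = -72*(-4 + (-15)**2) = -72*(-4 + 225) = -72*221 = -15912)
E = 2304 (E = 9*4**4 = 9*256 = 2304)
(t + E)/(V(102) + 34996) = (-15912 + 2304)/((2 + 1/102) + 34996) = -13608/((2 + 1/102) + 34996) = -13608/(205/102 + 34996) = -13608/3569797/102 = -13608*102/3569797 = -198288/509971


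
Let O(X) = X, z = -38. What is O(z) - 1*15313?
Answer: -15351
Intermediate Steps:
O(z) - 1*15313 = -38 - 1*15313 = -38 - 15313 = -15351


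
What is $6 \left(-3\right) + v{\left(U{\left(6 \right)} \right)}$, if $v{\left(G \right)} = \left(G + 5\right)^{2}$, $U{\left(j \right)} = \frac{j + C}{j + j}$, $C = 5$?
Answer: $\frac{2449}{144} \approx 17.007$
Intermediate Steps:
$U{\left(j \right)} = \frac{5 + j}{2 j}$ ($U{\left(j \right)} = \frac{j + 5}{j + j} = \frac{5 + j}{2 j}$)
$v{\left(G \right)} = \left(5 + G\right)^{2}$
$6 \left(-3\right) + v{\left(U{\left(6 \right)} \right)} = 6 \left(-3\right) + \left(5 + \frac{5 + 6}{2 \cdot 6}\right)^{2} = -18 + \left(5 + \frac{1}{2} \cdot \frac{1}{6} \cdot 11\right)^{2} = -18 + \left(5 + \frac{11}{12}\right)^{2} = -18 + \left(\frac{71}{12}\right)^{2} = -18 + \frac{5041}{144} = \frac{2449}{144}$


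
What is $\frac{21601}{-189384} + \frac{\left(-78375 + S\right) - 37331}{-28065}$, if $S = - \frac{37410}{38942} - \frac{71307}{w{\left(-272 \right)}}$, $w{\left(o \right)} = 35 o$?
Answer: $\frac{54850719468817681}{13683621110395600} \approx 4.0085$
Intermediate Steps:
$S = \frac{1210346997}{185363920}$ ($S = - \frac{37410}{38942} - \frac{71307}{35 \left(-272\right)} = \left(-37410\right) \frac{1}{38942} - \frac{71307}{-9520} = - \frac{18705}{19471} - - \frac{71307}{9520} = - \frac{18705}{19471} + \frac{71307}{9520} = \frac{1210346997}{185363920} \approx 6.5296$)
$\frac{21601}{-189384} + \frac{\left(-78375 + S\right) - 37331}{-28065} = \frac{21601}{-189384} + \frac{\left(-78375 + \frac{1210346997}{185363920}\right) - 37331}{-28065} = 21601 \left(- \frac{1}{189384}\right) + \left(- \frac{14526686883003}{185363920} - 37331\right) \left(- \frac{1}{28065}\right) = - \frac{21601}{189384} - - \frac{21446507380523}{5202238414800} = - \frac{21601}{189384} + \frac{21446507380523}{5202238414800} = \frac{54850719468817681}{13683621110395600}$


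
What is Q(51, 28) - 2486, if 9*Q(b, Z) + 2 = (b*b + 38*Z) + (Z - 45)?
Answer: -18728/9 ≈ -2080.9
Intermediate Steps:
Q(b, Z) = -47/9 + b²/9 + 13*Z/3 (Q(b, Z) = -2/9 + ((b*b + 38*Z) + (Z - 45))/9 = -2/9 + ((b² + 38*Z) + (-45 + Z))/9 = -2/9 + (-45 + b² + 39*Z)/9 = -2/9 + (-5 + b²/9 + 13*Z/3) = -47/9 + b²/9 + 13*Z/3)
Q(51, 28) - 2486 = (-47/9 + (⅑)*51² + (13/3)*28) - 2486 = (-47/9 + (⅑)*2601 + 364/3) - 2486 = (-47/9 + 289 + 364/3) - 2486 = 3646/9 - 2486 = -18728/9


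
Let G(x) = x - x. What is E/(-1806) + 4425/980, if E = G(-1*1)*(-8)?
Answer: 885/196 ≈ 4.5153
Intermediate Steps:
G(x) = 0
E = 0 (E = 0*(-8) = 0)
E/(-1806) + 4425/980 = 0/(-1806) + 4425/980 = 0*(-1/1806) + 4425*(1/980) = 0 + 885/196 = 885/196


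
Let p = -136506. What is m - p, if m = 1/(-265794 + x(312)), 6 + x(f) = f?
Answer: 36240704927/265488 ≈ 1.3651e+5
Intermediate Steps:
x(f) = -6 + f
m = -1/265488 (m = 1/(-265794 + (-6 + 312)) = 1/(-265794 + 306) = 1/(-265488) = -1/265488 ≈ -3.7666e-6)
m - p = -1/265488 - 1*(-136506) = -1/265488 + 136506 = 36240704927/265488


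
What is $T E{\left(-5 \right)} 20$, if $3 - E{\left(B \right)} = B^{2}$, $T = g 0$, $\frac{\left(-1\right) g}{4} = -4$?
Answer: $0$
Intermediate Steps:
$g = 16$ ($g = \left(-4\right) \left(-4\right) = 16$)
$T = 0$ ($T = 16 \cdot 0 = 0$)
$E{\left(B \right)} = 3 - B^{2}$
$T E{\left(-5 \right)} 20 = 0 \left(3 - \left(-5\right)^{2}\right) 20 = 0 \left(3 - 25\right) 20 = 0 \left(-22\right) 20 = 0 \cdot 20 = 0$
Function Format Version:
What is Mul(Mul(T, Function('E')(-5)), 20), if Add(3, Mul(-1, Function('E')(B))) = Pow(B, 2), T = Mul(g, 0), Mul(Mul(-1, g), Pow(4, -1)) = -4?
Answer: 0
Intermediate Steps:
g = 16 (g = Mul(-4, -4) = 16)
T = 0 (T = Mul(16, 0) = 0)
Function('E')(B) = Add(3, Mul(-1, Pow(B, 2)))
Mul(Mul(T, Function('E')(-5)), 20) = Mul(Mul(0, Add(3, Mul(-1, Pow(-5, 2)))), 20) = Mul(Mul(0, Add(3, Mul(-1, 25))), 20) = Mul(Mul(0, Add(3, -25)), 20) = Mul(Mul(0, -22), 20) = Mul(0, 20) = 0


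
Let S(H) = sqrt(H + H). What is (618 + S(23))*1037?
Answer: 640866 + 1037*sqrt(46) ≈ 6.4790e+5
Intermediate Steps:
S(H) = sqrt(2)*sqrt(H) (S(H) = sqrt(2*H) = sqrt(2)*sqrt(H))
(618 + S(23))*1037 = (618 + sqrt(2)*sqrt(23))*1037 = (618 + sqrt(46))*1037 = 640866 + 1037*sqrt(46)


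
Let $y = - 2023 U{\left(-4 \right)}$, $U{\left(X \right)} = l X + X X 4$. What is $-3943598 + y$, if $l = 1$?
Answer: $-4064978$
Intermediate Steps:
$U{\left(X \right)} = X + 4 X^{2}$ ($U{\left(X \right)} = 1 X + X X 4 = X + X^{2} \cdot 4 = X + 4 X^{2}$)
$y = -121380$ ($y = - 2023 \left(- 4 \left(1 + 4 \left(-4\right)\right)\right) = - 2023 \left(- 4 \left(1 - 16\right)\right) = - 2023 \left(\left(-4\right) \left(-15\right)\right) = \left(-2023\right) 60 = -121380$)
$-3943598 + y = -3943598 - 121380 = -4064978$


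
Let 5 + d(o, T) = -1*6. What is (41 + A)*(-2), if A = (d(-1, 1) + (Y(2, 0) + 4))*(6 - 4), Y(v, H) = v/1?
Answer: -62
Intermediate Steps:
Y(v, H) = v (Y(v, H) = v*1 = v)
d(o, T) = -11 (d(o, T) = -5 - 1*6 = -5 - 6 = -11)
A = -10 (A = (-11 + (2 + 4))*(6 - 4) = (-11 + 6)*2 = -5*2 = -10)
(41 + A)*(-2) = (41 - 10)*(-2) = 31*(-2) = -62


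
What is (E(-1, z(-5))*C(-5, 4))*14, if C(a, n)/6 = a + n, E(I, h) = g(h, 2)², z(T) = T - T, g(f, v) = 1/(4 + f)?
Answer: -21/4 ≈ -5.2500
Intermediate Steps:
z(T) = 0
E(I, h) = (4 + h)⁻² (E(I, h) = (1/(4 + h))² = (4 + h)⁻²)
C(a, n) = 6*a + 6*n (C(a, n) = 6*(a + n) = 6*a + 6*n)
(E(-1, z(-5))*C(-5, 4))*14 = ((6*(-5) + 6*4)/(4 + 0)²)*14 = ((-30 + 24)/4²)*14 = ((1/16)*(-6))*14 = -3/8*14 = -21/4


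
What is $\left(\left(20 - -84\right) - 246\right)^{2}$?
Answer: $20164$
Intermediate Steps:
$\left(\left(20 - -84\right) - 246\right)^{2} = \left(\left(20 + 84\right) - 246\right)^{2} = \left(104 - 246\right)^{2} = \left(-142\right)^{2} = 20164$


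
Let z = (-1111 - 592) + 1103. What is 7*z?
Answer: -4200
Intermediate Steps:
z = -600 (z = -1703 + 1103 = -600)
7*z = 7*(-600) = -4200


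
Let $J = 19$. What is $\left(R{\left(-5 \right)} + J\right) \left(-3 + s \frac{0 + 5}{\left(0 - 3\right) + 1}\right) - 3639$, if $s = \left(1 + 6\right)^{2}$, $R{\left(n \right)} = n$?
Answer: $-5396$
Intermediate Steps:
$s = 49$ ($s = 7^{2} = 49$)
$\left(R{\left(-5 \right)} + J\right) \left(-3 + s \frac{0 + 5}{\left(0 - 3\right) + 1}\right) - 3639 = \left(-5 + 19\right) \left(-3 + 49 \frac{0 + 5}{\left(0 - 3\right) + 1}\right) - 3639 = 14 \left(-3 + 49 \frac{5}{-3 + 1}\right) - 3639 = 14 \left(-3 + 49 \frac{5}{-2}\right) - 3639 = 14 \left(-3 + 49 \cdot 5 \left(- \frac{1}{2}\right)\right) - 3639 = 14 \left(-3 + 49 \left(- \frac{5}{2}\right)\right) - 3639 = 14 \left(-3 - \frac{245}{2}\right) - 3639 = 14 \left(- \frac{251}{2}\right) - 3639 = -1757 - 3639 = -5396$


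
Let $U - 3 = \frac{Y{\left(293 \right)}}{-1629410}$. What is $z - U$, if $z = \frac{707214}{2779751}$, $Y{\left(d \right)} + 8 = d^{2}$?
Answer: $- \frac{12197104061399}{4529354076910} \approx -2.6929$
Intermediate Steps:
$Y{\left(d \right)} = -8 + d^{2}$
$U = \frac{4802389}{1629410}$ ($U = 3 + \frac{-8 + 293^{2}}{-1629410} = 3 + \left(-8 + 85849\right) \left(- \frac{1}{1629410}\right) = 3 + 85841 \left(- \frac{1}{1629410}\right) = 3 - \frac{85841}{1629410} = \frac{4802389}{1629410} \approx 2.9473$)
$z = \frac{707214}{2779751}$ ($z = 707214 \cdot \frac{1}{2779751} = \frac{707214}{2779751} \approx 0.25442$)
$z - U = \frac{707214}{2779751} - \frac{4802389}{1629410} = - \frac{12197104061399}{4529354076910}$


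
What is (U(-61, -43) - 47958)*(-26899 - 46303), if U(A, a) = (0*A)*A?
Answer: 3510621516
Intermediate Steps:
U(A, a) = 0 (U(A, a) = 0*A = 0)
(U(-61, -43) - 47958)*(-26899 - 46303) = (0 - 47958)*(-26899 - 46303) = -47958*(-73202) = 3510621516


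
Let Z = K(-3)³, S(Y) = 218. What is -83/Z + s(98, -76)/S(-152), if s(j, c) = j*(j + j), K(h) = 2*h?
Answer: 2083511/23544 ≈ 88.494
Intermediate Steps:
s(j, c) = 2*j² (s(j, c) = j*(2*j) = 2*j²)
Z = -216 (Z = (2*(-3))³ = (-6)³ = -216)
-83/Z + s(98, -76)/S(-152) = -83/(-216) + (2*98²)/218 = -83*(-1/216) + (2*9604)*(1/218) = 83/216 + 19208*(1/218) = 83/216 + 9604/109 = 2083511/23544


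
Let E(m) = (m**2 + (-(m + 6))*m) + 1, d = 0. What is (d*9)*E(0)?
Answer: 0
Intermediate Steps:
E(m) = 1 + m**2 + m*(-6 - m) (E(m) = (m**2 + (-(6 + m))*m) + 1 = (m**2 + (-6 - m)*m) + 1 = (m**2 + m*(-6 - m)) + 1 = 1 + m**2 + m*(-6 - m))
(d*9)*E(0) = (0*9)*(1 - 6*0) = 0*(1 + 0) = 0*1 = 0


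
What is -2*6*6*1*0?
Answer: 0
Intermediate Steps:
-2*6*6*1*0 = -72*0 = -2*0 = 0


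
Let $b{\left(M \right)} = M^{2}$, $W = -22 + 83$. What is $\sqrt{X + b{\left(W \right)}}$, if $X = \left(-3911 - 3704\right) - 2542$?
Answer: $2 i \sqrt{1609} \approx 80.225 i$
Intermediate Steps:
$W = 61$
$X = -10157$ ($X = -7615 - 2542 = -10157$)
$\sqrt{X + b{\left(W \right)}} = \sqrt{-10157 + 61^{2}} = \sqrt{-10157 + 3721} = \sqrt{-6436} = 2 i \sqrt{1609}$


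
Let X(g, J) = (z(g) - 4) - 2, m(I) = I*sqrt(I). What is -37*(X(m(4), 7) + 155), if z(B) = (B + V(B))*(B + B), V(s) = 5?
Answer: -13209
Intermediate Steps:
m(I) = I**(3/2)
z(B) = 2*B*(5 + B) (z(B) = (B + 5)*(B + B) = (5 + B)*(2*B) = 2*B*(5 + B))
X(g, J) = -6 + 2*g*(5 + g) (X(g, J) = (2*g*(5 + g) - 4) - 2 = (-4 + 2*g*(5 + g)) - 2 = -6 + 2*g*(5 + g))
-37*(X(m(4), 7) + 155) = -37*((-6 + 2*4**(3/2)*(5 + 4**(3/2))) + 155) = -37*((-6 + 2*8*(5 + 8)) + 155) = -37*((-6 + 2*8*13) + 155) = -37*((-6 + 208) + 155) = -37*(202 + 155) = -37*357 = -13209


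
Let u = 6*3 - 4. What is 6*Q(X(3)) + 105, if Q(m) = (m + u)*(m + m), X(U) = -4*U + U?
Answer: -435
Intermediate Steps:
X(U) = -3*U
u = 14 (u = 18 - 4 = 14)
Q(m) = 2*m*(14 + m) (Q(m) = (m + 14)*(m + m) = (14 + m)*(2*m) = 2*m*(14 + m))
6*Q(X(3)) + 105 = 6*(2*(-3*3)*(14 - 3*3)) + 105 = 6*(2*(-9)*(14 - 9)) + 105 = 6*(2*(-9)*5) + 105 = 6*(-90) + 105 = -540 + 105 = -435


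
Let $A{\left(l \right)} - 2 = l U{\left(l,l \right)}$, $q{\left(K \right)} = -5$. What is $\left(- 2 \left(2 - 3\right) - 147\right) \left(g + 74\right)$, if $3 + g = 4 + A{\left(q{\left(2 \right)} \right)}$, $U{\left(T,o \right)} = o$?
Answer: $-14790$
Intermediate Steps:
$A{\left(l \right)} = 2 + l^{2}$ ($A{\left(l \right)} = 2 + l l = 2 + l^{2}$)
$g = 28$ ($g = -3 + \left(4 + \left(2 + \left(-5\right)^{2}\right)\right) = -3 + \left(4 + \left(2 + 25\right)\right) = -3 + \left(4 + 27\right) = -3 + 31 = 28$)
$\left(- 2 \left(2 - 3\right) - 147\right) \left(g + 74\right) = \left(- 2 \left(2 - 3\right) - 147\right) \left(28 + 74\right) = \left(\left(-2\right) \left(-1\right) - 147\right) 102 = \left(2 - 147\right) 102 = \left(-145\right) 102 = -14790$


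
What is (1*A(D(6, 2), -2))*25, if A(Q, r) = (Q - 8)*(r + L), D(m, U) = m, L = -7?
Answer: 450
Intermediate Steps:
A(Q, r) = (-8 + Q)*(-7 + r) (A(Q, r) = (Q - 8)*(r - 7) = (-8 + Q)*(-7 + r))
(1*A(D(6, 2), -2))*25 = (1*(56 - 8*(-2) - 7*6 + 6*(-2)))*25 = (1*(56 + 16 - 42 - 12))*25 = (1*18)*25 = 18*25 = 450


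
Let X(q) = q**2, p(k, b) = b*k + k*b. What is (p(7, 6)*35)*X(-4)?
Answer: 47040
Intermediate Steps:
p(k, b) = 2*b*k (p(k, b) = b*k + b*k = 2*b*k)
(p(7, 6)*35)*X(-4) = ((2*6*7)*35)*(-4)**2 = (84*35)*16 = 2940*16 = 47040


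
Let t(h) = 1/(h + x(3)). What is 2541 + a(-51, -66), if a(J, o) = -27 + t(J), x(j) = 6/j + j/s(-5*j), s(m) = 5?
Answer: 608383/242 ≈ 2514.0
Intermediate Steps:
x(j) = 6/j + j/5
t(h) = 1/(13/5 + h) (t(h) = 1/(h + (6/3 + (⅕)*3)) = 1/(h + (6*(⅓) + ⅗)) = 1/(h + (2 + ⅗)) = 1/(h + 13/5) = 1/(13/5 + h))
a(J, o) = -27 + 5/(13 + 5*J)
2541 + a(-51, -66) = 2541 + (-346 - 135*(-51))/(13 + 5*(-51)) = 2541 + (-346 + 6885)/(13 - 255) = 2541 + 6539/(-242) = 2541 - 1/242*6539 = 2541 - 6539/242 = 608383/242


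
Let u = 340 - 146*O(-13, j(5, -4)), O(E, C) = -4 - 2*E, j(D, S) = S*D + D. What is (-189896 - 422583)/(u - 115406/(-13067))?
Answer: 8003263093/37413018 ≈ 213.92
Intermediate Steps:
j(D, S) = D + D*S (j(D, S) = D*S + D = D + D*S)
u = -2872 (u = 340 - 146*(-4 - 2*(-13)) = 340 - 146*(-4 + 26) = 340 - 146*22 = 340 - 3212 = -2872)
(-189896 - 422583)/(u - 115406/(-13067)) = (-189896 - 422583)/(-2872 - 115406/(-13067)) = -612479/(-2872 - 115406*(-1/13067)) = -612479/(-2872 + 115406/13067) = -612479/(-37413018/13067) = -612479*(-13067/37413018) = 8003263093/37413018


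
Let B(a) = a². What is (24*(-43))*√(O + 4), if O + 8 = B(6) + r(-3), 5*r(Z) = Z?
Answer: -1032*√785/5 ≈ -5782.9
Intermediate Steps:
r(Z) = Z/5
O = 137/5 (O = -8 + (6² + (⅕)*(-3)) = -8 + (36 - ⅗) = -8 + 177/5 = 137/5 ≈ 27.400)
(24*(-43))*√(O + 4) = (24*(-43))*√(137/5 + 4) = -1032*√785/5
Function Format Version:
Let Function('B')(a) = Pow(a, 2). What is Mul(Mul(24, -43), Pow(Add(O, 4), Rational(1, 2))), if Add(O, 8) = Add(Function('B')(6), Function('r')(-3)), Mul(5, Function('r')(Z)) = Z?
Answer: Mul(Rational(-1032, 5), Pow(785, Rational(1, 2))) ≈ -5782.9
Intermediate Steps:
Function('r')(Z) = Mul(Rational(1, 5), Z)
O = Rational(137, 5) (O = Add(-8, Add(Pow(6, 2), Mul(Rational(1, 5), -3))) = Add(-8, Add(36, Rational(-3, 5))) = Add(-8, Rational(177, 5)) = Rational(137, 5) ≈ 27.400)
Mul(Mul(24, -43), Pow(Add(O, 4), Rational(1, 2))) = Mul(Mul(24, -43), Pow(Add(Rational(137, 5), 4), Rational(1, 2))) = Mul(-1032, Pow(Rational(157, 5), Rational(1, 2))) = Mul(-1032, Mul(Rational(1, 5), Pow(785, Rational(1, 2)))) = Mul(Rational(-1032, 5), Pow(785, Rational(1, 2)))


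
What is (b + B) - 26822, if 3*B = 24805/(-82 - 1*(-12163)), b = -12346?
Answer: -1419541019/36243 ≈ -39167.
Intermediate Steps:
B = 24805/36243 (B = (24805/(-82 - 1*(-12163)))/3 = (24805/(-82 + 12163))/3 = (24805/12081)/3 = (24805*(1/12081))/3 = (⅓)*(24805/12081) = 24805/36243 ≈ 0.68441)
(b + B) - 26822 = (-12346 + 24805/36243) - 26822 = -447431273/36243 - 26822 = -1419541019/36243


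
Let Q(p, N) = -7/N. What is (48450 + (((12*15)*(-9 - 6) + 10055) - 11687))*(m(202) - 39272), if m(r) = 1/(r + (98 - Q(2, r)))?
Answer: -105007806320436/60607 ≈ -1.7326e+9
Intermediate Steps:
m(r) = 1/(98 + r + 7/r) (m(r) = 1/(r + (98 - (-7)/r)) = 1/(r + (98 + 7/r)) = 1/(98 + r + 7/r))
(48450 + (((12*15)*(-9 - 6) + 10055) - 11687))*(m(202) - 39272) = (48450 + (((12*15)*(-9 - 6) + 10055) - 11687))*(202/(7 + 202*(98 + 202)) - 39272) = (48450 + ((180*(-15) + 10055) - 11687))*(202/(7 + 202*300) - 39272) = (48450 + ((-2700 + 10055) - 11687))*(202/(7 + 60600) - 39272) = (48450 + (7355 - 11687))*(202/60607 - 39272) = (48450 - 4332)*(202*(1/60607) - 39272) = 44118*(202/60607 - 39272) = 44118*(-2380157902/60607) = -105007806320436/60607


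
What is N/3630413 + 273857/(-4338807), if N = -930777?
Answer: -5032675775980/15751661337291 ≈ -0.31950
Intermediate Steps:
N/3630413 + 273857/(-4338807) = -930777/3630413 + 273857/(-4338807) = -930777*1/3630413 + 273857*(-1/4338807) = -930777/3630413 - 273857/4338807 = -5032675775980/15751661337291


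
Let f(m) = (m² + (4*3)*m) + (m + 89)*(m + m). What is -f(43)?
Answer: -13717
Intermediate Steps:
f(m) = m² + 12*m + 2*m*(89 + m) (f(m) = (m² + 12*m) + (89 + m)*(2*m) = (m² + 12*m) + 2*m*(89 + m) = m² + 12*m + 2*m*(89 + m))
-f(43) = -43*(190 + 3*43) = -43*(190 + 129) = -43*319 = -1*13717 = -13717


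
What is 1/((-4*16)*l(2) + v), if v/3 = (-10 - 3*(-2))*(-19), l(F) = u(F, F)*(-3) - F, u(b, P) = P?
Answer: 1/740 ≈ 0.0013514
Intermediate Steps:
l(F) = -4*F (l(F) = F*(-3) - F = -3*F - F = -4*F)
v = 228 (v = 3*((-10 - 3*(-2))*(-19)) = 3*((-10 + 6)*(-19)) = 3*(-4*(-19)) = 3*76 = 228)
1/((-4*16)*l(2) + v) = 1/((-4*16)*(-4*2) + 228) = 1/(-64*(-8) + 228) = 1/(512 + 228) = 1/740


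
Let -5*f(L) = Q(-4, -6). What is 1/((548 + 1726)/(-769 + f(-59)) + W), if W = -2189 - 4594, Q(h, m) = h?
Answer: -3841/26064873 ≈ -0.00014736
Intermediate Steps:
f(L) = ⅘ (f(L) = -⅕*(-4) = ⅘)
W = -6783
1/((548 + 1726)/(-769 + f(-59)) + W) = 1/((548 + 1726)/(-769 + ⅘) - 6783) = 1/(2274/(-3841/5) - 6783) = 1/(2274*(-5/3841) - 6783) = 1/(-11370/3841 - 6783) = 1/(-26064873/3841) = -3841/26064873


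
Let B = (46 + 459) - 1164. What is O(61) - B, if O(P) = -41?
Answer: 618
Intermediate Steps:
B = -659 (B = 505 - 1164 = -659)
O(61) - B = -41 - 1*(-659) = -41 + 659 = 618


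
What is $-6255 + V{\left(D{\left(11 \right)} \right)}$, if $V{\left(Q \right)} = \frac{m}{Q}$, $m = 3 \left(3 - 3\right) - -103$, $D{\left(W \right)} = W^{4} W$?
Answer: $- \frac{1007373902}{161051} \approx -6255.0$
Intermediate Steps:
$D{\left(W \right)} = W^{5}$
$m = 103$ ($m = 3 \cdot 0 + 103 = 0 + 103 = 103$)
$V{\left(Q \right)} = \frac{103}{Q}$
$-6255 + V{\left(D{\left(11 \right)} \right)} = -6255 + \frac{103}{11^{5}} = -6255 + \frac{103}{161051} = - \frac{1007373902}{161051}$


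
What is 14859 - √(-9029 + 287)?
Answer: 14859 - I*√8742 ≈ 14859.0 - 93.499*I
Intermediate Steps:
14859 - √(-9029 + 287) = 14859 - √(-8742) = 14859 - I*√8742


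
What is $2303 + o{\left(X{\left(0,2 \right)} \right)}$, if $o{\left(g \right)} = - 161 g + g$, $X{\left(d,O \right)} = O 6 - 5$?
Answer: $1183$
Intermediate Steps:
$X{\left(d,O \right)} = -5 + 6 O$ ($X{\left(d,O \right)} = 6 O - 5 = -5 + 6 O$)
$o{\left(g \right)} = - 160 g$
$2303 + o{\left(X{\left(0,2 \right)} \right)} = 2303 - 160 \left(-5 + 6 \cdot 2\right) = 2303 - 160 \left(-5 + 12\right) = 2303 - 1120 = 1183$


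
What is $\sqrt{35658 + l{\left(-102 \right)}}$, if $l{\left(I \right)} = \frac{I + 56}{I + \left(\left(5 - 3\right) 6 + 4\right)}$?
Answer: $\frac{\sqrt{65932631}}{43} \approx 188.83$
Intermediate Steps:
$l{\left(I \right)} = \frac{56 + I}{16 + I}$ ($l{\left(I \right)} = \frac{56 + I}{I + \left(2 \cdot 6 + 4\right)} = \frac{56 + I}{I + \left(12 + 4\right)} = \frac{56 + I}{I + 16} = \frac{56 + I}{16 + I}$)
$\sqrt{35658 + l{\left(-102 \right)}} = \sqrt{35658 + \frac{56 - 102}{16 - 102}} = \sqrt{35658 + \frac{1}{-86} \left(-46\right)} = \sqrt{35658 - - \frac{23}{43}} = \sqrt{35658 + \frac{23}{43}} = \sqrt{\frac{1533317}{43}} = \frac{\sqrt{65932631}}{43}$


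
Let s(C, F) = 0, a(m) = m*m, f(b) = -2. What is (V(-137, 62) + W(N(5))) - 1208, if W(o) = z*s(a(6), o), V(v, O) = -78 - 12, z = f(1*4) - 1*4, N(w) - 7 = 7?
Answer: -1298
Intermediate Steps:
a(m) = m²
N(w) = 14 (N(w) = 7 + 7 = 14)
z = -6 (z = -2 - 1*4 = -2 - 4 = -6)
V(v, O) = -90
W(o) = 0 (W(o) = -6*0 = 0)
(V(-137, 62) + W(N(5))) - 1208 = (-90 + 0) - 1208 = -90 - 1208 = -1298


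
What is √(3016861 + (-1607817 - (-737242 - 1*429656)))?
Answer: √2575942 ≈ 1605.0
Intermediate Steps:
√(3016861 + (-1607817 - (-737242 - 1*429656))) = √(3016861 + (-1607817 - (-737242 - 429656))) = √(3016861 + (-1607817 - 1*(-1166898))) = √(3016861 + (-1607817 + 1166898)) = √(3016861 - 440919) = √2575942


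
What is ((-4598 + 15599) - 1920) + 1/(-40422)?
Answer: 367072181/40422 ≈ 9081.0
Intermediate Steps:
((-4598 + 15599) - 1920) + 1/(-40422) = (11001 - 1920) - 1/40422 = 9081 - 1/40422 = 367072181/40422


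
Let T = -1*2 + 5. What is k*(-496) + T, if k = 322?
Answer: -159709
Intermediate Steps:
T = 3 (T = -2 + 5 = 3)
k*(-496) + T = 322*(-496) + 3 = -159712 + 3 = -159709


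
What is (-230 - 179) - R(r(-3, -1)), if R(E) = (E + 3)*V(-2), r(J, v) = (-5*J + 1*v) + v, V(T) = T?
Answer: -377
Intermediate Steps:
r(J, v) = -5*J + 2*v (r(J, v) = (-5*J + v) + v = (v - 5*J) + v = -5*J + 2*v)
R(E) = -6 - 2*E (R(E) = (E + 3)*(-2) = (3 + E)*(-2) = -6 - 2*E)
(-230 - 179) - R(r(-3, -1)) = (-230 - 179) - (-6 - 2*(-5*(-3) + 2*(-1))) = -409 - (-6 - 2*(15 - 2)) = -409 - (-6 - 2*13) = -409 - (-6 - 26) = -409 - 1*(-32) = -409 + 32 = -377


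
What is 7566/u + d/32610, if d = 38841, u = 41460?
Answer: 5158542/3755585 ≈ 1.3736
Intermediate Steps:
7566/u + d/32610 = 7566/41460 + 38841/32610 = 7566*(1/41460) + 38841*(1/32610) = 1261/6910 + 12947/10870 = 5158542/3755585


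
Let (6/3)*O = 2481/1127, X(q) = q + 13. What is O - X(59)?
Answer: -159807/2254 ≈ -70.899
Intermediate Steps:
X(q) = 13 + q
O = 2481/2254 (O = (2481/1127)/2 = (2481*(1/1127))/2 = (½)*(2481/1127) = 2481/2254 ≈ 1.1007)
O - X(59) = 2481/2254 - (13 + 59) = 2481/2254 - 1*72 = 2481/2254 - 72 = -159807/2254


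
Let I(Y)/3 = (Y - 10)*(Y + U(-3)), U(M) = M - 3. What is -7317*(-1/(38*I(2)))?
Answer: 2439/1216 ≈ 2.0058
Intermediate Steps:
U(M) = -3 + M
I(Y) = 3*(-10 + Y)*(-6 + Y) (I(Y) = 3*((Y - 10)*(Y + (-3 - 3))) = 3*((-10 + Y)*(Y - 6)) = 3*((-10 + Y)*(-6 + Y)) = 3*(-10 + Y)*(-6 + Y))
-7317*(-1/(38*I(2))) = -7317*(-1/(38*(180 - 48*2 + 3*2**2))) = -7317*(-1/(38*(180 - 96 + 3*4))) = -7317*(-1/(38*(180 - 96 + 12))) = -7317/((-38*96)) = -7317/(-3648) = -7317*(-1/3648) = 2439/1216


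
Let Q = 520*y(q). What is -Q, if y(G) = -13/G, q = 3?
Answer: 6760/3 ≈ 2253.3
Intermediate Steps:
Q = -6760/3 (Q = 520*(-13/3) = -6760/3 ≈ -2253.3)
-Q = -1*(-6760/3) = 6760/3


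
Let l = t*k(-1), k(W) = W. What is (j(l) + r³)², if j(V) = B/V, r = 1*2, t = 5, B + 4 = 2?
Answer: 1764/25 ≈ 70.560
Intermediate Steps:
B = -2 (B = -4 + 2 = -2)
r = 2
l = -5 (l = 5*(-1) = -5)
j(V) = -2/V
(j(l) + r³)² = (-2/(-5) + 2³)² = (-2*(-⅕) + 8)² = (⅖ + 8)² = (42/5)² = 1764/25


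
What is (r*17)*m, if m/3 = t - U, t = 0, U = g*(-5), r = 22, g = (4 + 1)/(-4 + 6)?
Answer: 14025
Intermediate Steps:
g = 5/2 ≈ 2.5000
U = -25/2 (U = (5/2)*(-5) = -25/2 ≈ -12.500)
m = 75/2 (m = 3*(0 - 1*(-25/2)) = 3*(0 + 25/2) = 3*(25/2) = 75/2 ≈ 37.500)
(r*17)*m = (22*17)*(75/2) = 374*(75/2) = 14025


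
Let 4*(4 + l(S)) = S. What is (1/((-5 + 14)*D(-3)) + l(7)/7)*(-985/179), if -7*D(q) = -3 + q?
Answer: 142825/135324 ≈ 1.0554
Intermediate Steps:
l(S) = -4 + S/4
D(q) = 3/7 - q/7 (D(q) = -(-3 + q)/7 = 3/7 - q/7)
(1/((-5 + 14)*D(-3)) + l(7)/7)*(-985/179) = (1/((-5 + 14)*(3/7 - 1/7*(-3))) + (-4 + (1/4)*7)/7)*(-985/179) = (1/(9*(3/7 + 3/7)) + (-4 + 7/4)*(1/7))*(-985*1/179) = (1/(9*(6/7)) - 9/4*1/7)*(-985/179) = ((1/9)*(7/6) - 9/28)*(-985/179) = (7/54 - 9/28)*(-985/179) = -145/756*(-985/179) = 142825/135324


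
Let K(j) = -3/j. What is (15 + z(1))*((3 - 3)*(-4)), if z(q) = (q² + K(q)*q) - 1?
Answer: 0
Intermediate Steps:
z(q) = -4 + q² (z(q) = (q² + (-3/q)*q) - 1 = (q² - 3) - 1 = (-3 + q²) - 1 = -4 + q²)
(15 + z(1))*((3 - 3)*(-4)) = (15 + (-4 + 1²))*((3 - 3)*(-4)) = (15 + (-4 + 1))*(0*(-4)) = (15 - 3)*0 = 12*0 = 0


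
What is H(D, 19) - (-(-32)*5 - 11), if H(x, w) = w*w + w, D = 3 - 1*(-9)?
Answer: 231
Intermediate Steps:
D = 12 (D = 3 + 9 = 12)
H(x, w) = w + w² (H(x, w) = w² + w = w + w²)
H(D, 19) - (-(-32)*5 - 11) = 19*(1 + 19) - (-(-32)*5 - 11) = 19*20 - (-8*(-20) - 11) = 380 - (160 - 11) = 380 - 1*149 = 380 - 149 = 231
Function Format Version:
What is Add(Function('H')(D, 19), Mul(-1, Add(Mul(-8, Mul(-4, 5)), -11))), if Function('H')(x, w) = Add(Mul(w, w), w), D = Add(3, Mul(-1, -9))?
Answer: 231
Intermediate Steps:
D = 12 (D = Add(3, 9) = 12)
Function('H')(x, w) = Add(w, Pow(w, 2)) (Function('H')(x, w) = Add(Pow(w, 2), w) = Add(w, Pow(w, 2)))
Add(Function('H')(D, 19), Mul(-1, Add(Mul(-8, Mul(-4, 5)), -11))) = Add(Mul(19, Add(1, 19)), Mul(-1, Add(Mul(-8, Mul(-4, 5)), -11))) = Add(Mul(19, 20), Mul(-1, Add(Mul(-8, -20), -11))) = Add(380, Mul(-1, Add(160, -11))) = Add(380, Mul(-1, 149)) = Add(380, -149) = 231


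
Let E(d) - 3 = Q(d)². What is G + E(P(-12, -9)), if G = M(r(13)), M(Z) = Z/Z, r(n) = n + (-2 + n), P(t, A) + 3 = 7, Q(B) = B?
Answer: 20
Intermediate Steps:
P(t, A) = 4 (P(t, A) = -3 + 7 = 4)
r(n) = -2 + 2*n
M(Z) = 1
G = 1
E(d) = 3 + d²
G + E(P(-12, -9)) = 1 + (3 + 4²) = 1 + (3 + 16) = 1 + 19 = 20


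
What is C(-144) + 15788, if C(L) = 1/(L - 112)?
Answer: 4041727/256 ≈ 15788.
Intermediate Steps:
C(L) = 1/(-112 + L)
C(-144) + 15788 = 1/(-112 - 144) + 15788 = 1/(-256) + 15788 = -1/256 + 15788 = 4041727/256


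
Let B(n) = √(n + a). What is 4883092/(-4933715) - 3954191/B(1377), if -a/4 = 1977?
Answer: -4883092/4933715 + 3954191*I*√6531/6531 ≈ -0.98974 + 48929.0*I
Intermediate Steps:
a = -7908 (a = -4*1977 = -7908)
B(n) = √(-7908 + n) (B(n) = √(n - 7908) = √(-7908 + n))
4883092/(-4933715) - 3954191/B(1377) = 4883092/(-4933715) - 3954191/√(-7908 + 1377) = 4883092*(-1/4933715) - 3954191*(-I*√6531/6531) = -4883092/4933715 - 3954191*(-I*√6531/6531) = -4883092/4933715 - (-3954191)*I*√6531/6531 = -4883092/4933715 + 3954191*I*√6531/6531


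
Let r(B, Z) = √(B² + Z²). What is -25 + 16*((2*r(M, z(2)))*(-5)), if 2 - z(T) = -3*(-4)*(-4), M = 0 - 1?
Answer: -25 - 160*√2501 ≈ -8026.6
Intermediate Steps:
M = -1
z(T) = 50 (z(T) = 2 - (-3*(-4))*(-4) = 2 - 12*(-4) = 2 - 1*(-48) = 2 + 48 = 50)
-25 + 16*((2*r(M, z(2)))*(-5)) = -25 + 16*((2*√((-1)² + 50²))*(-5)) = -25 + 16*((2*√(1 + 2500))*(-5)) = -25 + 16*((2*√2501)*(-5)) = -25 + 16*(-10*√2501) = -25 - 160*√2501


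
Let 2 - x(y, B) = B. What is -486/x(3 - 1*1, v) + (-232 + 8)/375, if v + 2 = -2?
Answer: -30599/375 ≈ -81.597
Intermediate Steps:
v = -4 (v = -2 - 2 = -4)
x(y, B) = 2 - B
-486/x(3 - 1*1, v) + (-232 + 8)/375 = -486/(2 - 1*(-4)) + (-232 + 8)/375 = -486/(2 + 4) - 224*1/375 = -486/6 - 224/375 = -486*⅙ - 224/375 = -81 - 224/375 = -30599/375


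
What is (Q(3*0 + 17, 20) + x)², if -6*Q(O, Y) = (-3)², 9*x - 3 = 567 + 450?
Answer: 450241/36 ≈ 12507.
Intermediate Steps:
x = 340/3 (x = ⅓ + (567 + 450)/9 = ⅓ + (⅑)*1017 = ⅓ + 113 = 340/3 ≈ 113.33)
Q(O, Y) = -3/2 (Q(O, Y) = -⅙*(-3)² = -⅙*9 = -3/2)
(Q(3*0 + 17, 20) + x)² = (-3/2 + 340/3)² = (671/6)² = 450241/36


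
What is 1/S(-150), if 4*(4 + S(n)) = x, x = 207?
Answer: 4/191 ≈ 0.020942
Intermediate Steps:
S(n) = 191/4 (S(n) = -4 + (¼)*207 = -4 + 207/4 = 191/4)
1/S(-150) = 1/(191/4) = 4/191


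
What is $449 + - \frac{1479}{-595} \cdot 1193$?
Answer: $\frac{119506}{35} \approx 3414.5$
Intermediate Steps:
$449 + - \frac{1479}{-595} \cdot 1193 = 449 + \left(-1479\right) \left(- \frac{1}{595}\right) 1193 = 449 + \frac{87}{35} \cdot 1193 = 449 + \frac{103791}{35} = \frac{119506}{35}$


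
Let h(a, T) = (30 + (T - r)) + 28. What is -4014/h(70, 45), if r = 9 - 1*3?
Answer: -4014/97 ≈ -41.381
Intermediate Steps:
r = 6 (r = 9 - 3 = 6)
h(a, T) = 52 + T (h(a, T) = (30 + (T - 1*6)) + 28 = (30 + (T - 6)) + 28 = (30 + (-6 + T)) + 28 = (24 + T) + 28 = 52 + T)
-4014/h(70, 45) = -4014/(52 + 45) = -4014/97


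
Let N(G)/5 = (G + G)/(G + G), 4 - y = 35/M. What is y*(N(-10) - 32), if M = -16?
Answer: -2673/16 ≈ -167.06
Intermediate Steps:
y = 99/16 (y = 4 - 35/(-16) = 4 - 35*(-1)/16 = 4 - 1*(-35/16) = 4 + 35/16 = 99/16 ≈ 6.1875)
N(G) = 5 (N(G) = 5*((G + G)/(G + G)) = 5*((2*G)/((2*G))) = 5*((2*G)*(1/(2*G))) = 5*1 = 5)
y*(N(-10) - 32) = 99*(5 - 32)/16 = (99/16)*(-27) = -2673/16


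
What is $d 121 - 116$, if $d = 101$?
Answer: $12105$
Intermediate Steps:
$d 121 - 116 = 101 \cdot 121 - 116 = 12221 - 116 = 12105$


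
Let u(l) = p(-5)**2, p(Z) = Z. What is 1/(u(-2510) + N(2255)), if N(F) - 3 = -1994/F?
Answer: 2255/61146 ≈ 0.036879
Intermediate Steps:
u(l) = 25 (u(l) = (-5)**2 = 25)
N(F) = 3 - 1994/F
1/(u(-2510) + N(2255)) = 1/(25 + (3 - 1994/2255)) = 1/(25 + 4771/2255) = 1/(61146/2255) = 2255/61146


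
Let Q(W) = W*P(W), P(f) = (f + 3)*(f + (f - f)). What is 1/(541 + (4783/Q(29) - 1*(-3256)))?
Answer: 26912/102189647 ≈ 0.00026335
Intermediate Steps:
P(f) = f*(3 + f) (P(f) = (3 + f)*(f + 0) = (3 + f)*f = f*(3 + f))
Q(W) = W²*(3 + W) (Q(W) = W*(W*(3 + W)) = W²*(3 + W))
1/(541 + (4783/Q(29) - 1*(-3256))) = 1/(541 + (4783/((29²*(3 + 29))) - 1*(-3256))) = 1/(541 + (4783/((841*32)) + 3256)) = 1/(541 + (4783/26912 + 3256)) = 1/(541 + 87630255/26912) = 1/(102189647/26912) = 26912/102189647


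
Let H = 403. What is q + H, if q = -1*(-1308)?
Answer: 1711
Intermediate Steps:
q = 1308
q + H = 1308 + 403 = 1711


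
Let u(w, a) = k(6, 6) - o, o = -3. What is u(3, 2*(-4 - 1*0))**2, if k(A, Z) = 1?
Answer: 16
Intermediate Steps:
u(w, a) = 4 (u(w, a) = 1 - 1*(-3) = 1 + 3 = 4)
u(3, 2*(-4 - 1*0))**2 = 4**2 = 16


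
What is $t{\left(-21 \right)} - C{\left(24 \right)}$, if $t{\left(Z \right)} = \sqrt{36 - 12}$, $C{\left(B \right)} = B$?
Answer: $-24 + 2 \sqrt{6} \approx -19.101$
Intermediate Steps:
$t{\left(Z \right)} = 2 \sqrt{6}$ ($t{\left(Z \right)} = \sqrt{24} = 2 \sqrt{6}$)
$t{\left(-21 \right)} - C{\left(24 \right)} = 2 \sqrt{6} - 24 = -24 + 2 \sqrt{6}$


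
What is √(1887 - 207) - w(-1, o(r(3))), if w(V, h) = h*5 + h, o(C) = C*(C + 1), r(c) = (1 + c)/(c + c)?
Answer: -20/3 + 4*√105 ≈ 34.321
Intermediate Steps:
r(c) = (1 + c)/(2*c) (r(c) = (1 + c)/((2*c)) = (1 + c)*(1/(2*c)) = (1 + c)/(2*c))
o(C) = C*(1 + C)
w(V, h) = 6*h (w(V, h) = 5*h + h = 6*h)
√(1887 - 207) - w(-1, o(r(3))) = √(1887 - 207) - 6*((½)*(1 + 3)/3)*(1 + (½)*(1 + 3)/3) = √1680 - 6*((½)*(⅓)*4)*(1 + (½)*(⅓)*4) = 4*√105 - 6*2*(1 + ⅔)/3 = 4*√105 - 6*(⅔)*(5/3) = 4*√105 - 6*10/9 = 4*√105 - 1*20/3 = 4*√105 - 20/3 = -20/3 + 4*√105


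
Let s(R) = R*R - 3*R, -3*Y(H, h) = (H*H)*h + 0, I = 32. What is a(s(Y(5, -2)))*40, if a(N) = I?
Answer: 1280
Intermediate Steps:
Y(H, h) = -h*H²/3 (Y(H, h) = -((H*H)*h + 0)/3 = -(H²*h + 0)/3 = -(h*H² + 0)/3 = -h*H²/3)
s(R) = R² - 3*R
a(N) = 32
a(s(Y(5, -2)))*40 = 32*40 = 1280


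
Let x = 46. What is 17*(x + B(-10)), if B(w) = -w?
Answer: 952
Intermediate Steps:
17*(x + B(-10)) = 17*(46 - 1*(-10)) = 17*(46 + 10) = 17*56 = 952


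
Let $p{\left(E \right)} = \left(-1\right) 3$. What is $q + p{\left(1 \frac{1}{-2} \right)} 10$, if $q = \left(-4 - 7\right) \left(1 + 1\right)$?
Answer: $-52$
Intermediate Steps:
$p{\left(E \right)} = -3$
$q = -22$ ($q = \left(-11\right) 2 = -22$)
$q + p{\left(1 \frac{1}{-2} \right)} 10 = -22 - 30 = -52$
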